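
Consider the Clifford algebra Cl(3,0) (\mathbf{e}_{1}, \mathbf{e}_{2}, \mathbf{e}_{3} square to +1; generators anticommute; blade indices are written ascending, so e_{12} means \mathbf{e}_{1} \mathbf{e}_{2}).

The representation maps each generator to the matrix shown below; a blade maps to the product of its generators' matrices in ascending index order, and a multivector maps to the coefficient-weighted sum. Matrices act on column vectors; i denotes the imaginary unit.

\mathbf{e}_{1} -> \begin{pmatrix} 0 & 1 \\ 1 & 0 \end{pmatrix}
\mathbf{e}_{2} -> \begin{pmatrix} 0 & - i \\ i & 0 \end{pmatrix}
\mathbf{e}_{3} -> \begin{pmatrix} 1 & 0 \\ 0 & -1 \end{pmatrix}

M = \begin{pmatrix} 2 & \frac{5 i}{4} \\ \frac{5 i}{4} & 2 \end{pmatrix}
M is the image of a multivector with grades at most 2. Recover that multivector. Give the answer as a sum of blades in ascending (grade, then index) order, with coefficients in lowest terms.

Method: 1, rho(e_{1}), rho(e_{2}), rho(e_{3}) form a trace-orthogonal basis of the 2x2 complex matrices (tr(X Y) = 2 if X = Y, else 0), so M = m0*1 + m1*rho(e_{1}) + m2*rho(e_{2}) + m3*rho(e_{3}) with m0 = tr(M)/2 = 2, m1 = tr(M rho(e_{1}))/2 = \frac{5 i}{4}, m2 = tr(M rho(e_{2}))/2 = 0, m3 = tr(M rho(e_{3}))/2 = 0.
Multiplying table entries, the bivector images are rho(e_{12}) = i*rho(e_{3}), rho(e_{13}) = -i*rho(e_{2}), rho(e_{23}) = i*rho(e_{1}); with real blade coefficients the real parts of m0..m3 are the coefficients of 1, e_{1}, e_{2}, e_{3} and the imaginary parts give the bivectors (e_{23}: Im m1, e_{13}: -Im m2, e_{12}: Im m3).
Answer: 2 + \frac{5}{4} e_{23}


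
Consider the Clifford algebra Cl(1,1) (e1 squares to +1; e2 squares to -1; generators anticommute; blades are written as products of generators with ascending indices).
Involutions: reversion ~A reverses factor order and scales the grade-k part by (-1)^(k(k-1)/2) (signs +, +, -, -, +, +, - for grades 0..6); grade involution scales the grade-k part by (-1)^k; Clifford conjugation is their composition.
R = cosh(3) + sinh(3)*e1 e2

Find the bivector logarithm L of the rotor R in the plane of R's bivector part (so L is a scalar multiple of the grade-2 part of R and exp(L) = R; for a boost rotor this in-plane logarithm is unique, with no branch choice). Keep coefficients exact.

The scalar part of R is cosh(3), giving the rapidity magnitude (cosh is even); the bivector part supplies orientation, its quotient by sinh of the rapidity is the plane, and L = rapidity * plane — unique in that plane, since flipping both signs leaves L unchanged.
Concretely: cosh(rapidity) = cosh(3) gives rapidity = ±3, and since rapidity/sinh(rapidity) is even the sign is immaterial: L = (rapidity/sinh(rapidity)) * <R>_2 = (3/sinh(3)) * <R>_2.
Answer: 3*e1 e2


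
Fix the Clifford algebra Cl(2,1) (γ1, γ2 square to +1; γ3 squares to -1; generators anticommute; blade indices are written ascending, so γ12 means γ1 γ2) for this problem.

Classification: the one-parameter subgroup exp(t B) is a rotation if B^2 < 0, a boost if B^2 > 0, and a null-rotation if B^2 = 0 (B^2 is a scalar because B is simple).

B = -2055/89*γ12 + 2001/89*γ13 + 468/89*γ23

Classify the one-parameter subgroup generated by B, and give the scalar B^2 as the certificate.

B^2 term by term: the squares give (-2055/89)^2*(γ12)^2 + (2001/89)^2*(γ13)^2 + (468/89)^2*(γ23)^2 = 4223025/7921*(-1) + 4004001/7921*(+1) + 219024/7921*(+1) = 0 (each basis 2-blade squares to minus the product of its generators' squares); cross terms between blades sharing an index anticommute and cancel. So B^2 = 0.
Answer: null-rotation, certificate B^2 = 0. The scalar 0 is the complete invariant here: its sign names the subgroup type.


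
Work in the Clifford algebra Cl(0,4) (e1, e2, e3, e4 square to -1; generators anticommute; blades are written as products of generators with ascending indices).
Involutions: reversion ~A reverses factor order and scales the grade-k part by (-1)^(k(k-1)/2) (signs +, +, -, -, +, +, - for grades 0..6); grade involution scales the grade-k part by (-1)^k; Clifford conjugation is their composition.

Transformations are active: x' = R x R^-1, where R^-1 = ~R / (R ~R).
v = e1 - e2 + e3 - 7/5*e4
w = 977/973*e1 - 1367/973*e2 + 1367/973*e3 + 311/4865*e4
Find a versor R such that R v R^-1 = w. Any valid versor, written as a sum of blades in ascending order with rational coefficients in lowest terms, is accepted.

Reasoning: v^2 = w^2 = -124/25 since conjugation preserves the quadratic form; R = v + w = 1950/973*e1 - 2340/973*e2 + 2340/973*e3 - 1300/973*e4 is then valid when invertible, keeping its own part and reversing (v - w)/2.
Answer: 1950/973*e1 - 2340/973*e2 + 2340/973*e3 - 1300/973*e4


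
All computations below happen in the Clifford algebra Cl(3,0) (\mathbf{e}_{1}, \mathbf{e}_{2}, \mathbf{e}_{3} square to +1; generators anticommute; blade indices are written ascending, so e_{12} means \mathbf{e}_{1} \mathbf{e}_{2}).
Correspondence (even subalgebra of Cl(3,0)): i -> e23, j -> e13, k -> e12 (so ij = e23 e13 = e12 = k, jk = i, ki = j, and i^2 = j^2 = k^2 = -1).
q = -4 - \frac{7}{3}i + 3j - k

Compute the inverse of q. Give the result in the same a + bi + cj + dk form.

In blades: q = -4 - e_{12} + 3 e_{13} - \frac{7}{3} e_{23}.
With qbar = -4 + e_{12} - 3 e_{13} + \frac{7}{3} e_{23} (scalar fixed, mapped units negated), q qbar = \frac{283}{9} (the sum of squared coefficients), so q^-1 = qbar / (\frac{283}{9}) = -\frac{36}{283} + \frac{9}{283} e_{12} - \frac{27}{283} e_{13} + \frac{21}{283} e_{23}; translating back:
Answer: -\frac{36}{283} + \frac{21}{283}i - \frac{27}{283}j + \frac{9}{283}k


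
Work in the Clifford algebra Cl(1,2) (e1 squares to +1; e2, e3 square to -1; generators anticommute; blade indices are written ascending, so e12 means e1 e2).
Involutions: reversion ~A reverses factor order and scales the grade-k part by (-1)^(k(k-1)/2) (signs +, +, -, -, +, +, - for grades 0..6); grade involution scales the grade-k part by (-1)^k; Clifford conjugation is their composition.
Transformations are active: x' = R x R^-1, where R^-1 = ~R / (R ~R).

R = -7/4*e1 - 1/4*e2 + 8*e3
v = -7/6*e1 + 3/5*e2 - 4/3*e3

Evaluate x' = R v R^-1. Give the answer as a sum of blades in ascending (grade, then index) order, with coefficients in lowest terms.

~R = -7/4*e1 - 1/4*e2 + 8*e3, and R ~R = -61, so R^-1 = ~R / (-61).
R v = 1543/120 - 161/120*e12 + 35/3*e13 - 67/15*e23
Answer: 27881/14640*e1 - 7241/14640*e2 - 622/305*e3


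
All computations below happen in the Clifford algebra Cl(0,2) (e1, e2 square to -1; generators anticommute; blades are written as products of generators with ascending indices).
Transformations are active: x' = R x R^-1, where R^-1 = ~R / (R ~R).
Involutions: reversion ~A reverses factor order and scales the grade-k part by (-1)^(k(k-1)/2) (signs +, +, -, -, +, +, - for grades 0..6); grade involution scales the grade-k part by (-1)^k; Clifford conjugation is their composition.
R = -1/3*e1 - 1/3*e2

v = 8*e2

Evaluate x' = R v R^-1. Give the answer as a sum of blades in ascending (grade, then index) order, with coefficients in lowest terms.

~R = -1/3*e1 - 1/3*e2, and R ~R = -2/9, so R^-1 = ~R / (-2/9).
R v = 8/3 - 8/3*e1 e2
Answer: 8*e1


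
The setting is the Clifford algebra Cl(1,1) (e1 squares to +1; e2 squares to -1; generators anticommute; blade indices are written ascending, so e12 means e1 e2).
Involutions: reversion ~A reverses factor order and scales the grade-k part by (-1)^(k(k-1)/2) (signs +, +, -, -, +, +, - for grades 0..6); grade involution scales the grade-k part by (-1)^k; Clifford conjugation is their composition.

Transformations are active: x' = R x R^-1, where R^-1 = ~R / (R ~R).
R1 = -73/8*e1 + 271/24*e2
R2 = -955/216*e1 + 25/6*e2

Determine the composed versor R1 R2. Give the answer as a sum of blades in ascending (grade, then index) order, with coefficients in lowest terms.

Distribute over the terms of R1 (each basis-blade product reordered to ascending indices, repeated generators contracted through their squares):
(-73/8*e1) R2 = 69715/1728 - 1825/48*e12
(271/24*e2) R2 = -6775/144 + 258805/5184*e12
Summing the partial products and collecting blades:
Answer: -11585/1728 + 61705/5184*e12


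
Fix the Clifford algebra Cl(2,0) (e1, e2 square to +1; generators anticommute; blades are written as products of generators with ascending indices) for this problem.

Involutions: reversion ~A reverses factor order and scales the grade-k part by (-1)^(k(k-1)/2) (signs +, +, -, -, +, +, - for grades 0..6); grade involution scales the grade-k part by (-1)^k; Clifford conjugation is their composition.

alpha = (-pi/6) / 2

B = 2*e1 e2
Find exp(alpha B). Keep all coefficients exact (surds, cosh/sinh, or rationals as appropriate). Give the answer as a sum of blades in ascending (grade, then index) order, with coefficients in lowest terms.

B^2 = (2)^2*(e1 e2)^2 = 4*(-1) = -4 (a basis 2-blade squares to minus the product of its generators' squares).
B^2 = -4 — circular case — the even/odd split gives cos and sin: l = 2, alpha*l = -pi/6, so exp(alpha B) = cos(-pi/6) + (sin(-pi/6)/2)*B = sqrt(3)/2 + (-1/4)*B.
Answer: sqrt(3)/2 - 1/2*e1 e2


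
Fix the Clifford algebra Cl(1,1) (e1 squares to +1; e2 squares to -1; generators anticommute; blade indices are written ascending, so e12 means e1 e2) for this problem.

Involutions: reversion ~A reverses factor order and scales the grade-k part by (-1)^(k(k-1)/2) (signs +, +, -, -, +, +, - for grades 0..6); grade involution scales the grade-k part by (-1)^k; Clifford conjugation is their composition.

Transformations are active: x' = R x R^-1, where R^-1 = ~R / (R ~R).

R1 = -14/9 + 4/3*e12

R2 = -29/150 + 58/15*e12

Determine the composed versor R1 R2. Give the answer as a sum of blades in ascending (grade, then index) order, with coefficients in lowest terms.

Distribute over the terms of R1 (each basis-blade product reordered to ascending indices, repeated generators contracted through their squares):
(-14/9) R2 = 203/675 - 812/135*e12
(4/3*e12) R2 = 232/45 - 58/225*e12
Summing the partial products and collecting blades:
Answer: 3683/675 - 4234/675*e12


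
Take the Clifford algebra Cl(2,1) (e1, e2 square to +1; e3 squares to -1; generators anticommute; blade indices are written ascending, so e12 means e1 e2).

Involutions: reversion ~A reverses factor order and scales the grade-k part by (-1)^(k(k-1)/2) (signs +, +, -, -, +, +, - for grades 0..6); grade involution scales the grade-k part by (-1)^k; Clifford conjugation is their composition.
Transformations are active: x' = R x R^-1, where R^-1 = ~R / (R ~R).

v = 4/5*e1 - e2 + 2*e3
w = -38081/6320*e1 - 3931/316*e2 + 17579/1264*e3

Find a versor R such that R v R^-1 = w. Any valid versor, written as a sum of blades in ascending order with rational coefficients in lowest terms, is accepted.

R = v + w = -6605/1264*e1 - 4247/316*e2 + 20107/1264*e3 works: the equal norms (-59/25) guarantee its sandwich swaps v into w.
Answer: -6605/1264*e1 - 4247/316*e2 + 20107/1264*e3


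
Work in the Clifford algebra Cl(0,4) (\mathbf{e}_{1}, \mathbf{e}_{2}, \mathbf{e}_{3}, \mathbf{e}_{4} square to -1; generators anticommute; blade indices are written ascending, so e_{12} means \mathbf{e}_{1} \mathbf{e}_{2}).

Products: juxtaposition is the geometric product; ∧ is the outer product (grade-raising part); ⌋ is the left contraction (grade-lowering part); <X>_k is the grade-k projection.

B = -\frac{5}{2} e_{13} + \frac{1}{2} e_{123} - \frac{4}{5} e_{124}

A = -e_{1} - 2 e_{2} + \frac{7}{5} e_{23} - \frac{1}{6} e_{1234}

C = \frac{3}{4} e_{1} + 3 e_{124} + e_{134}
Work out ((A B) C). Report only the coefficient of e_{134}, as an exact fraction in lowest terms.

step 1: -\frac{7}{10} e_{1} - \frac{71}{30} e_{3} + \frac{1}{12} e_{4} + \frac{7}{2} e_{12} - e_{13} + \frac{8}{5} e_{14} + \frac{1}{2} e_{23} - \frac{23}{60} e_{24} - 5 e_{123} - \frac{28}{25} e_{134}
step 2: -\frac{119}{200} + \frac{23}{20} e_{1} + \frac{297}{40} e_{2} + \frac{17}{20} e_{3} - \frac{83}{10} e_{4} - \frac{1}{4} e_{12} + \frac{203}{120} e_{13} - \frac{583}{240} e_{14} + \frac{39}{100} e_{23} - \frac{29}{10} e_{24} + \frac{827}{50} e_{34} - \frac{1}{120} e_{123} - \frac{63}{80} e_{124} + \frac{3}{2} e_{134} + \frac{13}{2} e_{234} - \frac{71}{10} e_{1234}
Answer: \frac{3}{2}


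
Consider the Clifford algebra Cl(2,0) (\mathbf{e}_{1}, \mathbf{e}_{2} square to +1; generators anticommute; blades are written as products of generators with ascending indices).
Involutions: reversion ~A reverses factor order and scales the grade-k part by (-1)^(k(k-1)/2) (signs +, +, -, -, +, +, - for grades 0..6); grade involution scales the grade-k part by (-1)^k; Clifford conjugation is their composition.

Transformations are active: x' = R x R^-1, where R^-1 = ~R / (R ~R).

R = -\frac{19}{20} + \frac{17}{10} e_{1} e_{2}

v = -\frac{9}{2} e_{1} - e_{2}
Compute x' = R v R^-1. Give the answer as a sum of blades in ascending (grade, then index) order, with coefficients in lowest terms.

~R = -\frac{19}{20} - \frac{17}{10} e_{1} e_{2}, and R ~R = \frac{1517}{400}, so R^-1 = ~R / (\frac{1517}{400}).
R v = \frac{103}{40} e_{1} + \frac{43}{5} e_{2}
Answer: \frac{9739}{3034} e_{1} - \frac{5019}{1517} e_{2}


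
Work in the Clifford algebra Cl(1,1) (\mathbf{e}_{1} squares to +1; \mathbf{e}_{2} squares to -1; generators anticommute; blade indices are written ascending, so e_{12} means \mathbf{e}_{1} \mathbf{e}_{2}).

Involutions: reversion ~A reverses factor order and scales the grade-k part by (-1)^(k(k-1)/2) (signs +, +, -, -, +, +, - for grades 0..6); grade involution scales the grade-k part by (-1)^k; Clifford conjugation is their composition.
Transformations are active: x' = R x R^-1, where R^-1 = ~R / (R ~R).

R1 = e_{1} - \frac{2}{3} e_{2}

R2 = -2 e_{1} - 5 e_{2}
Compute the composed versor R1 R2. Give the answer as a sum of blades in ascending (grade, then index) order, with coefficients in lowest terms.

Distribute over the terms of R1 (each basis-blade product reordered to ascending indices, repeated generators contracted through their squares):
(e_{1}) R2 = -2 - 5 e_{12}
(-\frac{2}{3} e_{2}) R2 = -\frac{10}{3} - \frac{4}{3} e_{12}
Summing the partial products and collecting blades:
Answer: -\frac{16}{3} - \frac{19}{3} e_{12}


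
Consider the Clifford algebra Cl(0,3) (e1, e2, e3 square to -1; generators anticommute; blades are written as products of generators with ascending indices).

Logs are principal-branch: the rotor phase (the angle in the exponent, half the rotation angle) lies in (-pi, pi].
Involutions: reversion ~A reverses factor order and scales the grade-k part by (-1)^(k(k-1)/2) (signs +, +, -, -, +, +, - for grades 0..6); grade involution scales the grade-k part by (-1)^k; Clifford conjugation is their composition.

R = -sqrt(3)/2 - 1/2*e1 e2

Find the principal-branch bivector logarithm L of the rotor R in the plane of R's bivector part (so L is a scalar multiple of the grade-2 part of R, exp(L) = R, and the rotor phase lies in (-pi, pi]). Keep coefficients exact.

The scalar part of R is -sqrt(3)/2, which pins the rotor phase on the principal branch; dividing the bivector part by the sine of that phase recovers the unit plane, and L is the phase times that plane.
Concretely: cos(phase) = -sqrt(3)/2 gives phase = ±5*pi/6, and since phase/sin(phase) is even the sign is immaterial: L = (phase/sin(phase)) * <R>_2 = (5*pi/3) * <R>_2.
Answer: -5*pi/6*e1 e2


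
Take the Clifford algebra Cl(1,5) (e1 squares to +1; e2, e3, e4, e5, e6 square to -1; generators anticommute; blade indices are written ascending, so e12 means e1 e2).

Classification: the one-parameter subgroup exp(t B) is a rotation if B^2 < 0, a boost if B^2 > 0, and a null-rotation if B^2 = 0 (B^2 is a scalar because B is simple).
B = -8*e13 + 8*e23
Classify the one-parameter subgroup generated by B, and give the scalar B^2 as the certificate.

B^2 term by term: the squares give (-8)^2*(e13)^2 + (8)^2*(e23)^2 = 64*(+1) + 64*(-1) = 0 (each basis 2-blade squares to minus the product of its generators' squares); cross terms between blades sharing an index anticommute and cancel. So B^2 = 0.
Answer: null-rotation, certificate B^2 = 0. Why this suffices: the scalar 0 survives any versor conjugation, so its sign alone determines the class however B is presented.


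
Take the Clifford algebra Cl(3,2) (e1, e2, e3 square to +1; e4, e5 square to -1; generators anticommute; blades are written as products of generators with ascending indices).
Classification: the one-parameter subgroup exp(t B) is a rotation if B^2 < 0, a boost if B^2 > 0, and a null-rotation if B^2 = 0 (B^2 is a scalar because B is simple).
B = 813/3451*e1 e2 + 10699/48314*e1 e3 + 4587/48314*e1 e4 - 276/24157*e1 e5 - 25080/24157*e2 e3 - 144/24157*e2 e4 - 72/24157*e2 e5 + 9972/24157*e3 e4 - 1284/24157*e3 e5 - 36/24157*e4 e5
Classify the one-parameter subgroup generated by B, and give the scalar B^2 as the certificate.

B^2 term by term: the squares give (813/3451)^2*(e1 e2)^2 + (10699/48314)^2*(e1 e3)^2 + (4587/48314)^2*(e1 e4)^2 + (-276/24157)^2*(e1 e5)^2 + (-25080/24157)^2*(e2 e3)^2 + (-144/24157)^2*(e2 e4)^2 + (-72/24157)^2*(e2 e5)^2 + (9972/24157)^2*(e3 e4)^2 + (-1284/24157)^2*(e3 e5)^2 + (-36/24157)^2*(e4 e5)^2 = 660969/11909401*(-1) + 114468601/2334242596*(-1) + 21040569/2334242596*(+1) + 76176/583560649*(+1) + 629006400/583560649*(-1) + 20736/583560649*(+1) + 5184/583560649*(+1) + 99440784/583560649*(+1) + 1648656/583560649*(+1) + 1296/583560649*(-1) = -1 (each basis 2-blade squares to minus the product of its generators' squares); cross terms between blades sharing an index anticommute and cancel; the commuting (index-disjoint) pairs give grade-4 terms 2*c*c'*(blade product), which cancel blade by blade — e1 e2 e3 e4: 16214472/83365807 + 1540656/583560649 - 115041960/583560649 = 0; e1 e2 e3 e5: -2087784/83365807 + 770328/583560649 + 13844160/583560649 = 0; e1 e2 e4 e5: -58536/83365807 + 330264/583560649 + 79488/583560649 = 0; e1 e3 e4 e5: -385164/583560649 + 5889708/583560649 - 5504544/583560649 = 0; e2 e3 e4 e5: 1805760/583560649 - 369792/583560649 - 1435968/583560649 = 0 — confirming B is simple. So B^2 = -1.
Answer: rotation, certificate B^2 = -1. Because -1 is invariant under every versor sandwich, the classification follows from its sign alone.


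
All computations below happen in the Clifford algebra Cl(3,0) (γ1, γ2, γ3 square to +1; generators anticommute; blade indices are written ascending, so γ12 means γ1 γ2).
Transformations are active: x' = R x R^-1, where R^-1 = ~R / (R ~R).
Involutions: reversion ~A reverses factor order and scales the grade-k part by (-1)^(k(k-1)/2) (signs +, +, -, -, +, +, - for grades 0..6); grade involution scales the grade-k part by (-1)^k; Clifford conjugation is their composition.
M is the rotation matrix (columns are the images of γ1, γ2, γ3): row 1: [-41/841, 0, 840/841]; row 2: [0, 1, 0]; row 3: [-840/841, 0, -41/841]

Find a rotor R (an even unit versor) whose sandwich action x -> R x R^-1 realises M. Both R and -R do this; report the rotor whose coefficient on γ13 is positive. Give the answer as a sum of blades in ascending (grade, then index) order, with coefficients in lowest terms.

Method: write R = a + b12*γ12 + b13*γ13 + b23*γ23 with a^2 + b12^2 + b13^2 + b23^2 = 1 (so R^-1 = ~R). Expanding the columns R e_j ~R gives tr M = 4a^2 - 1 and, from the antisymmetric part, M21 - M12 = -4a*b12, M13 - M31 = 4a*b13, M32 - M23 = -4a*b23.
Here tr M = 759/841, so a^2 = (1 + tr M)/4 = 400/841 and a = ±20/29. Taking a = 20/29: M21 - M12 = 0, M13 - M31 = 1680/841, M32 - M23 = 0, giving b12 = 0, b13 = 21/29, b23 = 0, i.e. R = 20/29 + 21/29*γ13.
Its γ13 coefficient is already positive.
Answer: 20/29 + 21/29*γ13. Uniqueness: Spin(3) -> SO(3) maps R and -R to the same rotation of trace 759/841; fixing the sign of the γ13 coefficient removes the ambiguity.


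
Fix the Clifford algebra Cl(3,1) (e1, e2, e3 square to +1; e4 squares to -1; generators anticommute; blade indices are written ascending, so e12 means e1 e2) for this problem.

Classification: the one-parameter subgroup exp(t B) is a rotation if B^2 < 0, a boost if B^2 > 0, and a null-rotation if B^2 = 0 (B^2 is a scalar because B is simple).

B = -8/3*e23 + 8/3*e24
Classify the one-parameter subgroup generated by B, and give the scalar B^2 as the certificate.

B^2 term by term: the squares give (-8/3)^2*(e23)^2 + (8/3)^2*(e24)^2 = 64/9*(-1) + 64/9*(+1) = 0 (each basis 2-blade squares to minus the product of its generators' squares); cross terms between blades sharing an index anticommute and cancel. So B^2 = 0.
Answer: null-rotation, certificate B^2 = 0. Key observation: B^2 = 0 is a conjugation invariant, so its sign decides the class regardless of the surface form of B.


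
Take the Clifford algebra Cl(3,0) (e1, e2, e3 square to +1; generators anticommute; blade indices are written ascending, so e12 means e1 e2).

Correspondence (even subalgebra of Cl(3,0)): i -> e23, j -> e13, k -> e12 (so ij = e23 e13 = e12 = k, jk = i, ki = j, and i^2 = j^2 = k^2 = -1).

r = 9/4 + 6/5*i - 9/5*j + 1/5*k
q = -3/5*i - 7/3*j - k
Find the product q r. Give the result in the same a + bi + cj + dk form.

In blades: q = -e12 - 7/3*e13 - 3/5*e23, r = 9/4 + 1/5*e12 - 9/5*e13 + 6/5*e23.
Distribute q over r term by term (generator squares from the signature, products reordered to ascending indices): (-e12)*r = 1/5 - 9/4*e12 - 6/5*e13 - 9/5*e23; (-7/3*e13)*r = -21/5 + 14/5*e12 - 21/4*e13 - 7/15*e23; (-3/5*e23)*r = 18/25 + 27/25*e12 + 3/25*e13 - 27/20*e23.
Sum: -82/25 + 163/100*e12 - 633/100*e13 - 217/60*e23; translating back through the correspondence:
Answer: -82/25 - 217/60*i - 633/100*j + 163/100*k


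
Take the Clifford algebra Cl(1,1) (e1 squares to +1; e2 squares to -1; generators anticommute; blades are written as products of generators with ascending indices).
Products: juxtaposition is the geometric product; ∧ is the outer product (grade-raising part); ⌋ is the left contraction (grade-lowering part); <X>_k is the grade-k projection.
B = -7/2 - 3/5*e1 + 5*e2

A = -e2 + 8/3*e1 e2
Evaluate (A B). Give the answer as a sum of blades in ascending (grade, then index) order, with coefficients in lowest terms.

step 1: 5 - 40/3*e1 + 51/10*e2 - 149/15*e1 e2
Answer: 5 - 40/3*e1 + 51/10*e2 - 149/15*e1 e2


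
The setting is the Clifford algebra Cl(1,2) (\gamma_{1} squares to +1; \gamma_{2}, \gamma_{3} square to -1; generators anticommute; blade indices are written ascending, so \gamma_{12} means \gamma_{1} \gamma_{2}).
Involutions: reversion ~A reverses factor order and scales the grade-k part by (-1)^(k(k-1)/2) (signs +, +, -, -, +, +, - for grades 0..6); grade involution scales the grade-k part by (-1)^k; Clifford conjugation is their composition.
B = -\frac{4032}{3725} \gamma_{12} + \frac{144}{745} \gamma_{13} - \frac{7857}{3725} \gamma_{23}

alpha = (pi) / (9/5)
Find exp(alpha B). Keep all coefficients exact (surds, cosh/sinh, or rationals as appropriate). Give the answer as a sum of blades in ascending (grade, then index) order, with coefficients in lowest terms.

B^2 term by term: the squares give (-\frac{4032}{3725})^2*(\gamma_{12})^2 + (\frac{144}{745})^2*(\gamma_{13})^2 + (-\frac{7857}{3725})^2*(\gamma_{23})^2 = \frac{16257024}{13875625}*(+1) + \frac{20736}{555025}*(+1) + \frac{61732449}{13875625}*(-1) = -\frac{81}{25} (each basis 2-blade squares to minus the product of its generators' squares); cross terms between blades sharing an index anticommute and cancel. So B^2 = -\frac{81}{25}.
B^2 = -\frac{81}{25} — since the square is negative, the closed form is circular: l = \frac{9}{5}, alpha*l = \pi, so exp(alpha B) = cos(\pi) + (sin(\pi)/(\frac{9}{5}))*B = -1 + (0)*B.
Answer: -1


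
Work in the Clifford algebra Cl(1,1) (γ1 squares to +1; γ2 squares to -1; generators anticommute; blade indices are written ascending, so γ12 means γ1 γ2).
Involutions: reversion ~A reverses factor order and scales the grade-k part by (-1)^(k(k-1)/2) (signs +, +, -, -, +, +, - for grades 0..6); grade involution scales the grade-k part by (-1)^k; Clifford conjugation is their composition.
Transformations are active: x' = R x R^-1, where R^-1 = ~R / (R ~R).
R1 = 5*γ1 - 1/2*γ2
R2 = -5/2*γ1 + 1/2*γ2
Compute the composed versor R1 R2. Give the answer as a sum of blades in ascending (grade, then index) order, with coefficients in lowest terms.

Distribute over the terms of R1 (each basis-blade product reordered to ascending indices, repeated generators contracted through their squares):
(5*γ1) R2 = -25/2 + 5/2*γ12
(-1/2*γ2) R2 = 1/4 - 5/4*γ12
Summing the partial products and collecting blades:
Answer: -49/4 + 5/4*γ12


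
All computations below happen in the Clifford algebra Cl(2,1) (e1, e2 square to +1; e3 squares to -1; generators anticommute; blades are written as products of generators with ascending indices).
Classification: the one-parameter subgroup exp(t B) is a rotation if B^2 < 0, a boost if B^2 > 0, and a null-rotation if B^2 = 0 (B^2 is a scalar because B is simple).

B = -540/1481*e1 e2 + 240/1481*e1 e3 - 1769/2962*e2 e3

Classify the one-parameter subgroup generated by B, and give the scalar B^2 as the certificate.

B^2 term by term: the squares give (-540/1481)^2*(e1 e2)^2 + (240/1481)^2*(e1 e3)^2 + (-1769/2962)^2*(e2 e3)^2 = 291600/2193361*(-1) + 57600/2193361*(+1) + 3129361/8773444*(+1) = 1/4 (each basis 2-blade squares to minus the product of its generators' squares); cross terms between blades sharing an index anticommute and cancel. So B^2 = 1/4.
Answer: boost, certificate B^2 = 1/4. The scalar 1/4 is the complete invariant here: its sign names the subgroup type.


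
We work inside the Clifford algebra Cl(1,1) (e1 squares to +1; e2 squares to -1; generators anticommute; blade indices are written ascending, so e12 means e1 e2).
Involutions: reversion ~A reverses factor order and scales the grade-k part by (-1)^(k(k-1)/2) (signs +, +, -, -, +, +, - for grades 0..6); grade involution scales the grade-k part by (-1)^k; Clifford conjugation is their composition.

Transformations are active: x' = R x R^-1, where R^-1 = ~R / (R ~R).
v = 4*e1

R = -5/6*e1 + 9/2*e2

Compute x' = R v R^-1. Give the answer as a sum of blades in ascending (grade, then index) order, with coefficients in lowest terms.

~R = -5/6*e1 + 9/2*e2, and R ~R = -176/9, so R^-1 = ~R / (-176/9).
R v = -10/3 - 18*e12
Answer: -377/88*e1 + 135/88*e2


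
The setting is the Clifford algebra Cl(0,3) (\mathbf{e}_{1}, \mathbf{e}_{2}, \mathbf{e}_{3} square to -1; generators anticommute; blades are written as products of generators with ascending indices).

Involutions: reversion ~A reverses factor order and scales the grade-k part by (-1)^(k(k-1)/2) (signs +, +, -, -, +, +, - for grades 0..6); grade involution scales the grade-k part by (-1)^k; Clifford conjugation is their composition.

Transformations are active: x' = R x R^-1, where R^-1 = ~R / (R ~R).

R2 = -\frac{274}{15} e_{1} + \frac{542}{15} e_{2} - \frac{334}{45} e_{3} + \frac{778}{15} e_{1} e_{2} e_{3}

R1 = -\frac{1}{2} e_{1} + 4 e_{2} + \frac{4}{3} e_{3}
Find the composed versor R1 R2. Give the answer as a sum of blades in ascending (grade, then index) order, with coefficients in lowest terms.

Distribute over the terms of R1 (each basis-blade product reordered to ascending indices, repeated generators contracted through their squares):
(-\frac{1}{2} e_{1}) R2 = -\frac{137}{15} - \frac{271}{15} e_{1} e_{2} + \frac{167}{45} e_{1} e_{3} + \frac{389}{15} e_{2} e_{3}
(4 e_{2}) R2 = -\frac{2168}{15} + \frac{1096}{15} e_{1} e_{2} + \frac{3112}{15} e_{1} e_{3} - \frac{1336}{45} e_{2} e_{3}
(\frac{4}{3} e_{3}) R2 = \frac{1336}{135} - \frac{3112}{45} e_{1} e_{2} + \frac{1096}{45} e_{1} e_{3} - \frac{2168}{45} e_{2} e_{3}
Summing the partial products and collecting blades:
Answer: -\frac{19409}{135} - \frac{637}{45} e_{1} e_{2} + \frac{3533}{15} e_{1} e_{3} - \frac{779}{15} e_{2} e_{3}


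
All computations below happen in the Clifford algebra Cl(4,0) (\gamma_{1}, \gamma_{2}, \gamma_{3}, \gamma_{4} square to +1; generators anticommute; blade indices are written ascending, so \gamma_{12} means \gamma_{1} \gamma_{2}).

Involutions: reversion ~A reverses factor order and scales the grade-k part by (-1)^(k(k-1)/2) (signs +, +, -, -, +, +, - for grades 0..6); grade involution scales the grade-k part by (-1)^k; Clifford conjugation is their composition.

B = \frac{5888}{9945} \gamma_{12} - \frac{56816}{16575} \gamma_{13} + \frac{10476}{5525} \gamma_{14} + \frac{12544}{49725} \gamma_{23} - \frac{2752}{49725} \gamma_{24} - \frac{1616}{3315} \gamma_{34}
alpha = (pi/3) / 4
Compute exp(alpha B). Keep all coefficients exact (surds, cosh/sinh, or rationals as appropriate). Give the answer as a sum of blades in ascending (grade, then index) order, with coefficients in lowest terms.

B^2 term by term: the squares give (\frac{5888}{9945})^2*(\gamma_{12})^2 + (-\frac{56816}{16575})^2*(\gamma_{13})^2 + (\frac{10476}{5525})^2*(\gamma_{14})^2 + (\frac{12544}{49725})^2*(\gamma_{23})^2 + (-\frac{2752}{49725})^2*(\gamma_{24})^2 + (-\frac{1616}{3315})^2*(\gamma_{34})^2 = \frac{34668544}{98903025}*(-1) + \frac{3228057856}{274730625}*(-1) + \frac{109746576}{30525625}*(-1) + \frac{157351936}{2472575625}*(-1) + \frac{7573504}{2472575625}*(-1) + \frac{2611456}{10989225}*(-1) = -16 (each basis 2-blade squares to minus the product of its generators' squares); cross terms between blades sharing an index anticommute and cancel; the commuting (index-disjoint) pairs give grade-4 terms 2*c*c'*(blade product), which cancel blade by blade — \gamma_{1234}: -\frac{19030016}{32967675} - \frac{312715264}{824191875} + \frac{29202432}{30525625} = 0 — confirming B is simple. So B^2 = -16.
B^2 = -16 — circular case — the even/odd split gives cos and sin: l = 4, alpha*l = \frac{\pi}{3}, so exp(alpha B) = cos(\frac{\pi}{3}) + (sin(\frac{\pi}{3})/4)*B = \frac{1}{2} + (\frac{\sqrt{3}}{8})*B.
Answer: \frac{1}{2} + \frac{736 \sqrt{3}}{9945} \gamma_{12} - \frac{7102 \sqrt{3}}{16575} \gamma_{13} + \frac{2619 \sqrt{3}}{11050} \gamma_{14} + \frac{1568 \sqrt{3}}{49725} \gamma_{23} - \frac{344 \sqrt{3}}{49725} \gamma_{24} - \frac{202 \sqrt{3}}{3315} \gamma_{34}


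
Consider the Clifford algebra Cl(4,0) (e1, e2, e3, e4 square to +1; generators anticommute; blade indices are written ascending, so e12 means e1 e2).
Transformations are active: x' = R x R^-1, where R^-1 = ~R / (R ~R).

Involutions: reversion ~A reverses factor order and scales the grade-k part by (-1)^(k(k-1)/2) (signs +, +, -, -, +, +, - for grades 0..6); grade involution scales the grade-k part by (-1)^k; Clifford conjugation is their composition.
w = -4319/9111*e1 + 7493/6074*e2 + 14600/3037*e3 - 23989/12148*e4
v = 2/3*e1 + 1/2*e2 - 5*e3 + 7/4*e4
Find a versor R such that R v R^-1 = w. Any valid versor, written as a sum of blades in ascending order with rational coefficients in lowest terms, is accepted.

Why this works: both vectors square to 4141/144, so q(v) = q(w) and R = v + w = 585/3037*e1 + 5265/3037*e2 - 585/3037*e3 - 1365/6074*e4 carries v to w — its own direction survives, the complement (v - w)/2 flips.
Answer: 585/3037*e1 + 5265/3037*e2 - 585/3037*e3 - 1365/6074*e4


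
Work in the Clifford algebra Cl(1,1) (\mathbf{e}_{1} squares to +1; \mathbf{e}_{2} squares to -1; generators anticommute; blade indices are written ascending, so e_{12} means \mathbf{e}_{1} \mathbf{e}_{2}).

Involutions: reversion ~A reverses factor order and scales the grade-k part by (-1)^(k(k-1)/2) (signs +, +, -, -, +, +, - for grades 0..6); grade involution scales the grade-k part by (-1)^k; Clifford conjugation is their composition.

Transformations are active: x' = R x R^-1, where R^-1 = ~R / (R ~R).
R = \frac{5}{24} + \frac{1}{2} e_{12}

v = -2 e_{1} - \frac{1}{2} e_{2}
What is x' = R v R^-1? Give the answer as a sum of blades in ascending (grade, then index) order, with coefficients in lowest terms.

~R = \frac{5}{24} - \frac{1}{2} e_{12}, and R ~R = -\frac{119}{576}, so R^-1 = ~R / (-\frac{119}{576}).
R v = -\frac{1}{6} e_{1} + \frac{43}{48} e_{2}
Answer: \frac{278}{119} e_{1} - \frac{311}{238} e_{2}


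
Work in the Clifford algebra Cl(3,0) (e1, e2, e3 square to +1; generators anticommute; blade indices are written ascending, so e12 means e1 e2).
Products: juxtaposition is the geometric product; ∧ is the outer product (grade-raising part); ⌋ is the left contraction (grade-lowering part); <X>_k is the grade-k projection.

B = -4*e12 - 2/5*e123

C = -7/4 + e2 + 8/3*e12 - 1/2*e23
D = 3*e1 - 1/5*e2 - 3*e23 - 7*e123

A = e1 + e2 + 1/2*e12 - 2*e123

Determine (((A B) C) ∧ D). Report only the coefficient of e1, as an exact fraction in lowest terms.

step 1: 6/5 + 4*e1 - 4*e2 - 39/5*e3 + 2/5*e13 - 2/5*e23
step 2: -63/10 + 11/3*e1 + 449/30*e2 + 321/20*e3 + 37/5*e12 + 11/30*e13 + 269/30*e23 - 116/5*e123
step 3: -189/10*e1 + 63/50*e2 - 1369/30*e12 - 963/20*e13 + 2211/100*e23 + 9011/150*e123
Answer: -189/10


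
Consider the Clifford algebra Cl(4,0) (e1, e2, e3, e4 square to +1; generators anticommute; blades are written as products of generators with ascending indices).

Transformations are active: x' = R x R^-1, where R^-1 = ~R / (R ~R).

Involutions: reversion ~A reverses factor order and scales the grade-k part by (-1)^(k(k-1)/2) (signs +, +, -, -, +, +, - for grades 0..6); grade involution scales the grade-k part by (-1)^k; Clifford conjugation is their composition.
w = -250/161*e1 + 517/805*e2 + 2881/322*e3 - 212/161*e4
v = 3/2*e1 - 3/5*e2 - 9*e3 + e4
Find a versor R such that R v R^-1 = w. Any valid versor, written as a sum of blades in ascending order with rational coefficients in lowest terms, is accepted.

The midline construction: v and w both square to 8461/100, so reflecting in their sum -17/322*e1 + 34/805*e2 - 17/322*e3 - 51/161*e4 exchanges them.
Answer: -17/322*e1 + 34/805*e2 - 17/322*e3 - 51/161*e4


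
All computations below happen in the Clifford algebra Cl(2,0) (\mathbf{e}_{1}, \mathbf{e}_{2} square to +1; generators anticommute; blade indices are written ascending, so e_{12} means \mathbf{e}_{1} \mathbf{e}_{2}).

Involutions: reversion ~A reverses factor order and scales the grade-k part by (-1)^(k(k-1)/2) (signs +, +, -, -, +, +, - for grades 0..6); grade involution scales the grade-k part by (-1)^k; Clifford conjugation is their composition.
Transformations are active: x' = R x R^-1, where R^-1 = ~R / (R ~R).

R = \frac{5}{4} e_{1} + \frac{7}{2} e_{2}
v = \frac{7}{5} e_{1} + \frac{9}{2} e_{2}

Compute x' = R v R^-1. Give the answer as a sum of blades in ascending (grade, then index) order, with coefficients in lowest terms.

~R = \frac{5}{4} e_{1} + \frac{7}{2} e_{2}, and R ~R = \frac{221}{16}, so R^-1 = ~R / (\frac{221}{16}).
R v = \frac{35}{2} + \frac{29}{40} e_{12}
Answer: \frac{1953}{1105} e_{1} + \frac{1931}{442} e_{2}


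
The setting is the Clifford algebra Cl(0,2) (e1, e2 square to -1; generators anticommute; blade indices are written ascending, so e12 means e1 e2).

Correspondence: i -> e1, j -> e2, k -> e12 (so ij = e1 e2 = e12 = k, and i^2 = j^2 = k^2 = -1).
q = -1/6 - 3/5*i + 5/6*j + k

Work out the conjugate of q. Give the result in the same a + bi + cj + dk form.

In blades: q = -1/6 - 3/5*e1 + 5/6*e2 + e12.
Conjugation here is Clifford conjugation: the scalar is fixed and the grade-1 and grade-2 blades all flip sign, giving -1/6 + 3/5*e1 - 5/6*e2 - e12; translating back:
Answer: -1/6 + 3/5*i - 5/6*j - k


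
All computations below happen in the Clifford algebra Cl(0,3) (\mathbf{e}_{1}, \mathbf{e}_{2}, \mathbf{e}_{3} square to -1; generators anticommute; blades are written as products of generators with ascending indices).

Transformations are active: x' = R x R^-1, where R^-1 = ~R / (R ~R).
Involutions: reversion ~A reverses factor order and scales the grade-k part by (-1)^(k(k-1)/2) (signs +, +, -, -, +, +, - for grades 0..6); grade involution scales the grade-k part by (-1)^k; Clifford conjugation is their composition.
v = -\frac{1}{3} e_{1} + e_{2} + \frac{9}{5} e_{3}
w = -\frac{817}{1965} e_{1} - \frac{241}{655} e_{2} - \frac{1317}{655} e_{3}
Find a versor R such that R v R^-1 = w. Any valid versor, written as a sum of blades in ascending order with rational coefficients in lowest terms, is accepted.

A norm check does it: q(v) = q(w) = -\frac{979}{225}, hence R = v + w = -\frac{1472}{1965} e_{1} + \frac{414}{655} e_{2} - \frac{138}{655} e_{3} realises the map — parallel part kept, (v - w)/2 negated, v carried to w.
Answer: -\frac{1472}{1965} e_{1} + \frac{414}{655} e_{2} - \frac{138}{655} e_{3}


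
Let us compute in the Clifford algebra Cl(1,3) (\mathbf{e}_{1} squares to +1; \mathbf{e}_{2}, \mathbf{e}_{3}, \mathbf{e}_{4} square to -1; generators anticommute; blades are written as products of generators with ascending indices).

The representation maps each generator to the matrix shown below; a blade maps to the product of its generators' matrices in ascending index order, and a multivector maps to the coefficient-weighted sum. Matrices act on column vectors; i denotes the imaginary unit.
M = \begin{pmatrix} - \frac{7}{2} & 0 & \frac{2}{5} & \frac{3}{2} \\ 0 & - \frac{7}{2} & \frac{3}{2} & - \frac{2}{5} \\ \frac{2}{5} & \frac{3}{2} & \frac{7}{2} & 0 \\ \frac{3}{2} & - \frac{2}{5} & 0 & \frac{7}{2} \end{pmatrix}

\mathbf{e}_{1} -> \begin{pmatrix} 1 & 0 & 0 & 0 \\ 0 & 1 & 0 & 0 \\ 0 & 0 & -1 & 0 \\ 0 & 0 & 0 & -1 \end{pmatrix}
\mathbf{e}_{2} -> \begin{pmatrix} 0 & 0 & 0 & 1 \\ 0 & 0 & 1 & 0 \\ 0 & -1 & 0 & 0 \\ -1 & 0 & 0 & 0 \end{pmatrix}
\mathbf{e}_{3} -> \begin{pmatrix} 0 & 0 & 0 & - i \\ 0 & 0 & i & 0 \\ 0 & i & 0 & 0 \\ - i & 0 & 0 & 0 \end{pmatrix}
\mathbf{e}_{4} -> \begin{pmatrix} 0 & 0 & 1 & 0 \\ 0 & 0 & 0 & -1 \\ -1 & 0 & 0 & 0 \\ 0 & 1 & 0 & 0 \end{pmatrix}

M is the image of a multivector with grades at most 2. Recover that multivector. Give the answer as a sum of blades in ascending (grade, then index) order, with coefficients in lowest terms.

Method: the blade images are trace-orthogonal — tr(rho(e_A) rho(e_B)^-1) = 4 if A = B and 0 otherwise — and rho(e_A)^-1 = (e_A)^2 * rho(e_A) with (e_A)^2 = +1 or -1, so the coefficient of e_A in the preimage is (e_A)^2 * tr(M rho(e_A))/4.
Nonzero projections over blades of grade <= 2: e_{1}: (e_{1})^2 = +1, tr(M rho(e_{1})) = -14, coefficient -\frac{7}{2}; e_{1} e_{2}: (e_{1} e_{2})^2 = +1, tr(M rho(e_{1} e_{2})) = 6, coefficient \frac{3}{2}; e_{1} e_{4}: (e_{1} e_{4})^2 = +1, tr(M rho(e_{1} e_{4})) = \frac{8}{5}, coefficient \frac{2}{5}. Every other blade of grade <= 2 projects to 0.
Answer: -\frac{7}{2} e_{1} + \frac{3}{2} e_{1} e_{2} + \frac{2}{5} e_{1} e_{4}


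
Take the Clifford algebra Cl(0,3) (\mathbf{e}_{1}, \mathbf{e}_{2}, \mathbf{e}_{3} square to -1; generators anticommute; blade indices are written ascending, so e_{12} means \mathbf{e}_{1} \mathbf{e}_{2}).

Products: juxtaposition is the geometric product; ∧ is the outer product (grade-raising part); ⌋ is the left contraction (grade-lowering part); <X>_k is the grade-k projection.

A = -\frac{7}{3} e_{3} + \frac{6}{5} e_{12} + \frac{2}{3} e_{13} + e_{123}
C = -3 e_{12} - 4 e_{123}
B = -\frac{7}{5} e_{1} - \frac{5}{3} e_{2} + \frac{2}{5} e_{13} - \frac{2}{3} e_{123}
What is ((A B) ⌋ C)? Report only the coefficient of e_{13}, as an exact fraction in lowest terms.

step 1: -\frac{14}{15} + \frac{16}{15} e_{1} - \frac{388}{225} e_{2} - \frac{2}{15} e_{3} - \frac{14}{9} e_{12} - \frac{74}{15} e_{13} - \frac{452}{225} e_{23} + \frac{10}{9} e_{123}
step 2: -\frac{82}{9} - \frac{644}{225} e_{1} + \frac{344}{15} e_{2} - \frac{56}{9} e_{3} + \frac{34}{15} e_{12} + \frac{1552}{225} e_{13} + \frac{64}{15} e_{23} + \frac{56}{15} e_{123}
Answer: \frac{1552}{225}


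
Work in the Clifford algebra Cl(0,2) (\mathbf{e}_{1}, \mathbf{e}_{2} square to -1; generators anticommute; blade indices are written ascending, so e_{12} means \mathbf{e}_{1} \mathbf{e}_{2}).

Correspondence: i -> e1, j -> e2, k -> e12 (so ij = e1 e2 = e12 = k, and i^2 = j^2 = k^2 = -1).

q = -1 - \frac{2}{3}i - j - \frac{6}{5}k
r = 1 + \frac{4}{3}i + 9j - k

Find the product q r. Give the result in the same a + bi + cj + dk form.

In blades: q = -1 - \frac{2}{3} e_{1} - e_{2} - \frac{6}{5} e_{12}, r = 1 + \frac{4}{3} e_{1} + 9 e_{2} - e_{12}.
Distribute q over r term by term (generator squares from the signature, products reordered to ascending indices): (-1)*r = -1 - \frac{4}{3} e_{1} - 9 e_{2} + e_{12}; (-\frac{2}{3} e_{1})*r = \frac{8}{9} - \frac{2}{3} e_{1} - \frac{2}{3} e_{2} - 6 e_{12}; (-e_{2})*r = 9 + e_{1} - e_{2} + \frac{4}{3} e_{12}; (-\frac{6}{5} e_{12})*r = -\frac{6}{5} + \frac{54}{5} e_{1} - \frac{8}{5} e_{2} - \frac{6}{5} e_{12}.
Sum: \frac{346}{45} + \frac{49}{5} e_{1} - \frac{184}{15} e_{2} - \frac{73}{15} e_{12}; translating back through the correspondence:
Answer: \frac{346}{45} + \frac{49}{5}i - \frac{184}{15}j - \frac{73}{15}k
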